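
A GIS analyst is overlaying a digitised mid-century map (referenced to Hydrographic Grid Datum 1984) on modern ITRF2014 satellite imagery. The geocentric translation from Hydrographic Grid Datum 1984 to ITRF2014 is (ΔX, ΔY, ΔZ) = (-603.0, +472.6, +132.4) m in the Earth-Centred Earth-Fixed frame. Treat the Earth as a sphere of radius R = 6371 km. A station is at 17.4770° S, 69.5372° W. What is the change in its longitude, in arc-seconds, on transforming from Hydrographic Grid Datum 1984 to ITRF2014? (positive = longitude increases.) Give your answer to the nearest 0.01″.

Δλ = -13.57″

sin φ = -0.300323, cos φ = 0.953838, sin λ = -0.936899, cos λ = 0.349599.
East component: ΔE = −sin λ·ΔX + cos λ·ΔY = −(-0.936899)(-603.0) + (0.349599)(472.6) = -399.73 m.
1° of latitude spans πR/180 = 111195 m; at latitude φ, 1° of longitude spans that × cos φ = 106061.9 m, so Δλ = -399.73 / 106061.9 × 3600 = -13.568″.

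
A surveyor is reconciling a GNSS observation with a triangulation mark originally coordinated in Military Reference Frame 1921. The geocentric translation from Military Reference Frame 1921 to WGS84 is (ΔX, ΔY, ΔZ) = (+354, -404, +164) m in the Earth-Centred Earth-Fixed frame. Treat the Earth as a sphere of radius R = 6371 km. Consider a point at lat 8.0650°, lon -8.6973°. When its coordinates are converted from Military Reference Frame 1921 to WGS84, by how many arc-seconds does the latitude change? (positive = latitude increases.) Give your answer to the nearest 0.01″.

sin φ = 0.140296, cos φ = 0.990110, sin λ = -0.151214, cos λ = 0.988501.
North component: ΔN = −sin φ cos λ·ΔX − sin φ sin λ·ΔY + cos φ·ΔZ = −(0.140296)(0.988501)(354) − (0.140296)(-0.151214)(-404) + (0.990110)(164) = 104.71 m.
1° of latitude spans πR/180 = 111195 m, so Δφ = 104.71 / 111195 × 3600 = 3.390″.

Δφ = 3.39″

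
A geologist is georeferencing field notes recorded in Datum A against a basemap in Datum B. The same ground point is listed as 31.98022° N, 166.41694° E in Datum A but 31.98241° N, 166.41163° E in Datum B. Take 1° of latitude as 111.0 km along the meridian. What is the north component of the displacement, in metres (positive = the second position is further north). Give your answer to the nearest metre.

ΔN = 243 m

Δφ = 31.98241° − 31.98022° = +0.00219°; Δλ = 166.41163° − 166.41694° = -0.00531°.
ΔN = Δφ × 111000 = 243.1 m; ΔE = Δλ × 111000 × cos(31.98022°) = -0.00531 × 111000 × 0.848231 = -500.0 m.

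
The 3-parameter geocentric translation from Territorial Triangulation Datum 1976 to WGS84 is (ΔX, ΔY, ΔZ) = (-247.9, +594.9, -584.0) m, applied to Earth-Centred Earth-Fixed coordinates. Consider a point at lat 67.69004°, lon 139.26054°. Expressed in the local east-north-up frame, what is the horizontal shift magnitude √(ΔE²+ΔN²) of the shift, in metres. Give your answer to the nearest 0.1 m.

The local east axis at (φ, λ) is (−sin λ, cos λ, 0), so ΔE = −sin(139.26054°)·(-247.9) + cos(139.26054°)·594.9 = -288.96 m.
The local north axis is (−sin φ cos λ, −sin φ sin λ, cos φ), giving ΔN = -173.770 − 359.181 − 221.696 = -754.65 m.
Horizontal magnitude = √(ΔE² + ΔN²) = √((-288.96)² + (-754.65)²) = 808.08 m.

808.1 m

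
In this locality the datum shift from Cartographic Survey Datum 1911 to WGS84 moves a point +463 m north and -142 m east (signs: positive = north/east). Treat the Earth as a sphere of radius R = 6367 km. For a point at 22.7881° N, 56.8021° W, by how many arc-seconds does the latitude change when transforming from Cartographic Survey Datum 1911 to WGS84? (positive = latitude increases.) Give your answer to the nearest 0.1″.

Δφ = 15.0″

On a sphere of radius R, 1 rad of latitude = R, so Δφ = ΔN / R = 463.0 / 6367000 = 7.2719e-05 rad = 14.999″.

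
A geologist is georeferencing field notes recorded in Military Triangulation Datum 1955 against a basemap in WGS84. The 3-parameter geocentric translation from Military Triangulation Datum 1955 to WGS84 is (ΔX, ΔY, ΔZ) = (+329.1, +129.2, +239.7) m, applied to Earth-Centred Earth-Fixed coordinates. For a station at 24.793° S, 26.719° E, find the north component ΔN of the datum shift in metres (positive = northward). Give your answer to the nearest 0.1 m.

ΔN = 365.2 m

The local north axis is (−sin φ cos λ, −sin φ sin λ, cos φ), giving ΔN = 123.269 + 24.360 + 217.607 = 365.24 m.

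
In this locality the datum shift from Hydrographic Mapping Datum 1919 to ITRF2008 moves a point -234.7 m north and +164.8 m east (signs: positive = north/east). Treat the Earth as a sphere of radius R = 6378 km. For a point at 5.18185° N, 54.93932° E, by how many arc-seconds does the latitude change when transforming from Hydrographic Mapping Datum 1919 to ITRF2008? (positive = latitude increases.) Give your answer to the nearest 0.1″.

Δφ = -7.6″

On a sphere of radius R, 1 rad of latitude = R, so Δφ = ΔN / R = -234.7 / 6378000 = -3.6798e-05 rad = -7.590″.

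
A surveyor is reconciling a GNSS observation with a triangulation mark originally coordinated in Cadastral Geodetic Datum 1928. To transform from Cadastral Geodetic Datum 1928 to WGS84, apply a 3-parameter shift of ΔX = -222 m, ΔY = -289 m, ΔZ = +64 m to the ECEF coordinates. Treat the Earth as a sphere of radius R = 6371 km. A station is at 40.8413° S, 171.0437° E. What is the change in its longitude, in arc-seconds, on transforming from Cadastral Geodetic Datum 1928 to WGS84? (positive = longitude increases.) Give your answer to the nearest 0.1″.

sin φ = -0.653966, cos φ = 0.756524, sin λ = 0.155681, cos λ = -0.987807.
East component: ΔE = −sin λ·ΔX + cos λ·ΔY = −(0.155681)(-222) + (-0.987807)(-289) = 320.04 m.
1° of latitude spans πR/180 = 111195 m; at latitude φ, 1° of longitude spans that × cos φ = 84121.6 m, so Δλ = 320.04 / 84121.6 × 3600 = 13.696″.

Δλ = 13.7″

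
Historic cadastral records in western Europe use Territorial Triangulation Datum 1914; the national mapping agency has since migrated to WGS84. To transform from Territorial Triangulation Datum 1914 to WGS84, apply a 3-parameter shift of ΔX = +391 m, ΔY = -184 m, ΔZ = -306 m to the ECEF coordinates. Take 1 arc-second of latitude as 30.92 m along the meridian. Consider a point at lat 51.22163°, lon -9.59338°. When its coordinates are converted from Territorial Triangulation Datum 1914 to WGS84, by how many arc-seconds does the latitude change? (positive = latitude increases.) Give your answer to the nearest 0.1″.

sin φ = 0.779574, cos φ = 0.626310, sin λ = -0.166655, cos λ = 0.986015.
North component: ΔN = −sin φ cos λ·ΔX − sin φ sin λ·ΔY + cos φ·ΔZ = −(0.779574)(0.986015)(391) − (0.779574)(-0.166655)(-184) + (0.626310)(-306) = -516.11 m.
1° of latitude spans 3600 × 30.92 = 111312 m, so Δφ = -516.11 / 111312 × 3600 = -16.692″.

Δφ = -16.7″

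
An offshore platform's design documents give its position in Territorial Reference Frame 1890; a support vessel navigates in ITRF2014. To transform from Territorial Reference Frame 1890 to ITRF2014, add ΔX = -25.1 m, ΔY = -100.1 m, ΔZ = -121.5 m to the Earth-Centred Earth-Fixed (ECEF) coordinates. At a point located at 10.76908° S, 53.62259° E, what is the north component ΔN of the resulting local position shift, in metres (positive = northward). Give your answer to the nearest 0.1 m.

ΔN = -137.2 m

The local north axis is (−sin φ cos λ, −sin φ sin λ, cos φ), giving ΔN = -2.782 − 15.059 − 119.360 = -137.20 m.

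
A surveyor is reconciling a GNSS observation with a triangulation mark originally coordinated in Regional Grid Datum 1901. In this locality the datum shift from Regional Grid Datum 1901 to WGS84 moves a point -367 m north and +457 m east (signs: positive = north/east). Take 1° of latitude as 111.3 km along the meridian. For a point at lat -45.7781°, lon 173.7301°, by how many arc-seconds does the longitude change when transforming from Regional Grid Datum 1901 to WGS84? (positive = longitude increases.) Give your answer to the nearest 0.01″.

Δλ = 21.19″

At latitude -45.7781°, cos φ = 0.697439.
1° of longitude at this latitude = 111.3 × cos φ = 77.62 km, so Δλ = 457.0 / 77625.0 = 0.0058873° = 21.194″.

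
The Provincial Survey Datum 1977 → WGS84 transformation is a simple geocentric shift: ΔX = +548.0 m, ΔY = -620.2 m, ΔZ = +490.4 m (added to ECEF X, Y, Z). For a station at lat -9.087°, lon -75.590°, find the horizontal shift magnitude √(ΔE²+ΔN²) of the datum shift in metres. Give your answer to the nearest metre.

At φ = -9.087°, λ = -75.590°: sin φ = -0.157934, cos φ = 0.987450, sin λ = -0.968540, cos λ = 0.248859.
ΔE = −sin λ·ΔX + cos λ·ΔY = −(-0.968540)·(548.0) + (0.248859)·(-620.2) = 376.42 m.
ΔN = −sin φ cos λ·ΔX − sin φ sin λ·ΔY + cos φ·ΔZ = −(-0.157934)(0.248859)(548.0) − (-0.157934)(-0.968540)(-620.2) + (0.987450)(490.4) = 600.65 m.
Horizontal magnitude = √(ΔE² + ΔN²) = √(376.42² + 600.65²) = 708.85 m.

709 m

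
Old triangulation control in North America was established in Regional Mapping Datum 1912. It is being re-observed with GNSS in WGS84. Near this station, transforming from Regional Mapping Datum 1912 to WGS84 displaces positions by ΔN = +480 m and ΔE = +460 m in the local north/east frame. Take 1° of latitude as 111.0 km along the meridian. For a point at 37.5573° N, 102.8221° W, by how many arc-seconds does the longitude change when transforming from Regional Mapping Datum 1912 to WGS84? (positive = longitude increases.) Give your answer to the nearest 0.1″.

At latitude 37.5573°, cos φ = 0.792744.
1° of longitude at this latitude = 111.0 × cos φ = 87.99 km, so Δλ = 460.0 / 87994.6 = 0.0052276° = 18.819″.

Δλ = 18.8″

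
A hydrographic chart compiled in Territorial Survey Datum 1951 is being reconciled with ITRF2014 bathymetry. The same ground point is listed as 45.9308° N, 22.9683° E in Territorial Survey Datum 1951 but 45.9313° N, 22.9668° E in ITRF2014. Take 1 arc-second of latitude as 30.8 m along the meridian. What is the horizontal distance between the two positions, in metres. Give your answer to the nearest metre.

Δφ = 45.9313° − 45.9308° = +0.0005°; Δλ = 22.9668° − 22.9683° = -0.0015°.
1° of latitude = 3600 × 30.80 = 110880 m.
ΔN = Δφ × 110880 = 55.4 m; ΔE = Δλ × 110880 × cos(45.9308°) = -0.0015 × 110880 × 0.695527 = -115.7 m.
Distance = √(ΔE² + ΔN²) = √((-115.7)² + 55.4²) = 128.3 m.

128 m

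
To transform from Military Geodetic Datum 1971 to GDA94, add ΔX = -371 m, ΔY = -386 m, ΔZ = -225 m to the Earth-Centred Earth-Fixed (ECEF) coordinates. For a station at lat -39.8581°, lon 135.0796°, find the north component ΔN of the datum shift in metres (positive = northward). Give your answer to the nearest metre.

At φ = -39.8581°, λ = 135.0796°: sin φ = -0.640888, cos φ = 0.767634, sin λ = 0.706124, cos λ = -0.708088.
ΔN = −sin φ cos λ·ΔX − sin φ sin λ·ΔY + cos φ·ΔZ = −(-0.640888)(-0.708088)(-371) − (-0.640888)(0.706124)(-386) + (0.767634)(-225) = -179.04 m.

ΔN = -179 m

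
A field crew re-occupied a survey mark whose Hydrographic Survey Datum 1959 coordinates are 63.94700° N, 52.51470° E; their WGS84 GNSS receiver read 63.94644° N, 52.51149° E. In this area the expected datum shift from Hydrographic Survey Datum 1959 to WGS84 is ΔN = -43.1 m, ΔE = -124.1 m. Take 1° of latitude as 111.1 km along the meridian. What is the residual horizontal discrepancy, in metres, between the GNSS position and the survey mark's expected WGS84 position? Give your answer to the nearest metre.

38 m

Observed coordinate differences: Δφ = -0.00056°, Δλ = -0.00321°.
Converting to metres (1° lat = 111100 m, cos φ = 0.439202): observed ΔN = -62.2 m, observed ΔE = -156.6 m.
Subtracting the expected shift leaves a residual of -62.2 − (-43.1) = -19.1 m north and -156.6 − (-124.1) = -32.5 m east.
Residual distance = √((-19.1)² + (-32.5)²) = 37.7 m.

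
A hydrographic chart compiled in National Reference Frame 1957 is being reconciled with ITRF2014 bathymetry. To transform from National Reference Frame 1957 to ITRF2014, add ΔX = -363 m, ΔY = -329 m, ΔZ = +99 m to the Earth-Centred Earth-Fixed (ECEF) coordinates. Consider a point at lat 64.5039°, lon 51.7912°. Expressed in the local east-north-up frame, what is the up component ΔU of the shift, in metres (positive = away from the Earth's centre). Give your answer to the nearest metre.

ΔU = -119 m

At φ = 64.5039°, λ = 51.7912°: sin φ = 0.902615, cos φ = 0.430450, sin λ = 0.785762, cos λ = 0.618529.
ΔU = cos φ cos λ·ΔX + cos φ sin λ·ΔY + sin φ·ΔZ = (0.430450)(0.618529)(-363) + (0.430450)(0.785762)(-329) + (0.902615)(99) = -118.57 m.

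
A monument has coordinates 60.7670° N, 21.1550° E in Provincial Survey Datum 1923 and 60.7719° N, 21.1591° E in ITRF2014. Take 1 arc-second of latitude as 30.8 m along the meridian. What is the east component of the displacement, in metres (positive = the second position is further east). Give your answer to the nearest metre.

ΔE = 222 m

Δφ = 60.7719° − 60.7670° = +0.0049°; Δλ = 21.1591° − 21.1550° = +0.0041°.
1° of latitude = 3600 × 30.80 = 110880 m.
ΔN = Δφ × 110880 = 543.3 m; ΔE = Δλ × 110880 × cos(60.7670°) = +0.0041 × 110880 × 0.488362 = 222.0 m.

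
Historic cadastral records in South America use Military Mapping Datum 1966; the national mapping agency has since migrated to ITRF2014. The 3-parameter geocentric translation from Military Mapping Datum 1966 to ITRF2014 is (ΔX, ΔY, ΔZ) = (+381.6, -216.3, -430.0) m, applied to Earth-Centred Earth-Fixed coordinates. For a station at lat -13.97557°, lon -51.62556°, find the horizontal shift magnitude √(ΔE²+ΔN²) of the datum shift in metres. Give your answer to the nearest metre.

359 m

The local east axis at (φ, λ) is (−sin λ, cos λ, 0), so ΔE = −sin(-51.62556°)·381.6 + cos(-51.62556°)·(-216.3) = 164.88 m.
The local north axis is (−sin φ cos λ, −sin φ sin λ, cos φ), giving ΔN = 57.212 + 40.953 − 417.271 = -319.11 m.
Horizontal magnitude = √(ΔE² + ΔN²) = √(164.88² + (-319.11)²) = 359.19 m.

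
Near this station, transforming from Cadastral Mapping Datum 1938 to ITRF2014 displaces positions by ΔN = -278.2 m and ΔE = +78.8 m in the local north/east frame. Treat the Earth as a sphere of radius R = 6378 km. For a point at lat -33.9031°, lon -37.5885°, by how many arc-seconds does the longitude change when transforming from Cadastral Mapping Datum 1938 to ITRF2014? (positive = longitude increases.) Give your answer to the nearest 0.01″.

At latitude -33.9031°, cos φ = 0.829982.
One radian of longitude at latitude φ spans R cos φ, so Δλ = ΔE / (R cos φ) = 78.8 / (6378000 × 0.829982) = 1.4886e-05 rad = 3.070″.

Δλ = 3.07″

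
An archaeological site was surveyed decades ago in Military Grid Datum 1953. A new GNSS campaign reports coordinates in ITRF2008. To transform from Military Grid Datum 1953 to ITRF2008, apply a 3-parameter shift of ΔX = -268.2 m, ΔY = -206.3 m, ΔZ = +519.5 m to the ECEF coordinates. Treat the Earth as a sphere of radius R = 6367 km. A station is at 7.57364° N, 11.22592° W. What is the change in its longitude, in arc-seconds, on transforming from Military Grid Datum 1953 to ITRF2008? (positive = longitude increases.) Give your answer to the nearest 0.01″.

Δλ = -8.32″

sin φ = 0.131800, cos φ = 0.991276, sin λ = -0.194678, cos λ = 0.980867.
East component: ΔE = −sin λ·ΔX + cos λ·ΔY = −(-0.194678)(-268.2) + (0.980867)(-206.3) = -254.57 m.
1° of latitude spans πR/180 = 111125 m; at latitude φ, 1° of longitude spans that × cos φ = 110155.7 m, so Δλ = -254.57 / 110155.7 × 3600 = -8.319″.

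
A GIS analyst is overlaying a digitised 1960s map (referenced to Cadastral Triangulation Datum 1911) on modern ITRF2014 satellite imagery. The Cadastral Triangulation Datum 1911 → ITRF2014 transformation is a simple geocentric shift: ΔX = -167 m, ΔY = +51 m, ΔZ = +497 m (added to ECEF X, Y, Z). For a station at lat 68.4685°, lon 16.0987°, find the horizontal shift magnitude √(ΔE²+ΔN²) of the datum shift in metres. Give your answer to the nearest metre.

332 m

At φ = 68.4685°, λ = 16.0987°: sin φ = 0.930216, cos φ = 0.367013, sin λ = 0.277293, cos λ = 0.960785.
ΔE = −sin λ·ΔX + cos λ·ΔY = −(0.277293)·(-167) + (0.960785)·(51) = 95.31 m.
ΔN = −sin φ cos λ·ΔX − sin φ sin λ·ΔY + cos φ·ΔZ = −(0.930216)(0.960785)(-167) − (0.930216)(0.277293)(51) + (0.367013)(497) = 318.50 m.
Horizontal magnitude = √(ΔE² + ΔN²) = √(95.31² + 318.50²) = 332.46 m.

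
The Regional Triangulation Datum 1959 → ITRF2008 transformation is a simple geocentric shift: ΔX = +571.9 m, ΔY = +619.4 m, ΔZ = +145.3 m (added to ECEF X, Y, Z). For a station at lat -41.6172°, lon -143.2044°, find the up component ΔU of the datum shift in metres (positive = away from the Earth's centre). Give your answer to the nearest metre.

ΔU = -716 m

The local up (radial) axis is (cos φ cos λ, cos φ sin λ, sin φ), giving ΔU = -342.374 − 277.357 − 96.501 = -716.23 m.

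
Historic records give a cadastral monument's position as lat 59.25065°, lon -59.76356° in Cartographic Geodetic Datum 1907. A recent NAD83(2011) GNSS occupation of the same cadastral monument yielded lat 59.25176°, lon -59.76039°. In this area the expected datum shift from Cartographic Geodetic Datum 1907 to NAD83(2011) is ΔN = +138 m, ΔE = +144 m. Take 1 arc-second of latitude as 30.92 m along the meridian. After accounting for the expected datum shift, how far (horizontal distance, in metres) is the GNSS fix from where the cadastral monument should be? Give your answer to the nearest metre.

39 m

Observed coordinate differences: Δφ = +0.00111°, Δλ = +0.00317°.
Converting to metres (1° lat = 111312 m, cos φ = 0.511283): observed ΔN = 123.6 m, observed ΔE = 180.4 m.
Subtracting the expected shift leaves a residual of 123.6 − (138) = -14.4 m north and 180.4 − (144) = 36.4 m east.
Residual distance = √((-14.4)² + 36.4²) = 39.2 m.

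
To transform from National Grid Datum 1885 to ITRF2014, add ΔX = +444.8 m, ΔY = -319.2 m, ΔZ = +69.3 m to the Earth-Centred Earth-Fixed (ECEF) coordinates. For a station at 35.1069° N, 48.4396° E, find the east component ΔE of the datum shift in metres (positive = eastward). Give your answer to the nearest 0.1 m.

At φ = 35.1069°, λ = 48.4396°: sin φ = 0.575104, cos φ = 0.818080, sin λ = 0.748257, cos λ = 0.663409.
ΔE = −sin λ·ΔX + cos λ·ΔY = −(0.748257)·(444.8) + (0.663409)·(-319.2) = -544.58 m.

ΔE = -544.6 m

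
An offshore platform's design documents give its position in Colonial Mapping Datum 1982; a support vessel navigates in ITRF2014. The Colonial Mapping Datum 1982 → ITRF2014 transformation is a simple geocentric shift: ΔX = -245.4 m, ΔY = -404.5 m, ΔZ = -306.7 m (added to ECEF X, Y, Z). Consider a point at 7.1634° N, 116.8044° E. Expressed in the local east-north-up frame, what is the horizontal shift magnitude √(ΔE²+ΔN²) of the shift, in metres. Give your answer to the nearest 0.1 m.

At φ = 7.1634°, λ = 116.8044°: sin φ = 0.124699, cos φ = 0.992195, sin λ = 0.892551, cos λ = -0.450946.
ΔE = −sin λ·ΔX + cos λ·ΔY = −(0.892551)·(-245.4) + (-0.450946)·(-404.5) = 401.44 m.
ΔN = −sin φ cos λ·ΔX − sin φ sin λ·ΔY + cos φ·ΔZ = −(0.124699)(-0.450946)(-245.4) − (0.124699)(0.892551)(-404.5) + (0.992195)(-306.7) = -273.08 m.
Horizontal magnitude = √(ΔE² + ΔN²) = √(401.44² + (-273.08)²) = 485.52 m.

485.5 m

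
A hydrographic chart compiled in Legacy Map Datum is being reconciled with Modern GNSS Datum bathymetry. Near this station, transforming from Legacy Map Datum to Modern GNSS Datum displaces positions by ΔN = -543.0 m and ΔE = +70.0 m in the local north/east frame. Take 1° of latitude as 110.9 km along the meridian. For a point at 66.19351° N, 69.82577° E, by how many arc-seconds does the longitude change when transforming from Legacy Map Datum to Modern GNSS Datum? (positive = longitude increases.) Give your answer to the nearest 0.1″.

Δλ = 5.6″

At latitude 66.19351°, cos φ = 0.403649.
1° of longitude at this latitude = 110.9 × cos φ = 44.76 km, so Δλ = 70.0 / 44764.7 = 0.0015637° = 5.629″.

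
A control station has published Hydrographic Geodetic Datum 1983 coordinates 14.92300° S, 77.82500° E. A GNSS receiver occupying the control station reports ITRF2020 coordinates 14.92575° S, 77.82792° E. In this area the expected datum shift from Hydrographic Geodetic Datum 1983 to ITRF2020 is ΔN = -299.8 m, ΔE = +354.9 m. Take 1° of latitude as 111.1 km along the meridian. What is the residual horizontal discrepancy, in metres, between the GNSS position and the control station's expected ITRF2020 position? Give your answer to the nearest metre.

Observed coordinate differences: Δφ = -0.00275°, Δλ = +0.00292°.
Converting to metres (1° lat = 111100 m, cos φ = 0.966273): observed ΔN = -305.5 m, observed ΔE = 313.5 m.
Subtracting the expected shift leaves a residual of -305.5 − (-299.8) = -5.7 m north and 313.5 − (354.9) = -41.4 m east.
Residual distance = √((-5.7)² + (-41.4)²) = 41.8 m.

42 m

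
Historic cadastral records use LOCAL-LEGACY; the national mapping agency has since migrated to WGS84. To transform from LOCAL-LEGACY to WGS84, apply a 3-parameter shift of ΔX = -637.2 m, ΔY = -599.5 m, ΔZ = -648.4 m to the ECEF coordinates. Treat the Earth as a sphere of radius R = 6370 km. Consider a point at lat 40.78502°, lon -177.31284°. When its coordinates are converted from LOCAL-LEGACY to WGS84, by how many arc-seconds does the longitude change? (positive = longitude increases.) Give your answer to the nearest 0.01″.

sin φ = 0.653223, cos φ = 0.757166, sin λ = -0.046883, cos λ = -0.998900.
East component: ΔE = −sin λ·ΔX + cos λ·ΔY = −(-0.046883)(-637.2) + (-0.998900)(-599.5) = 568.97 m.
1° of latitude spans πR/180 = 111177 m; at latitude φ, 1° of longitude spans that × cos φ = 84179.8 m, so Δλ = 568.97 / 84179.8 × 3600 = 24.332″.

Δλ = 24.33″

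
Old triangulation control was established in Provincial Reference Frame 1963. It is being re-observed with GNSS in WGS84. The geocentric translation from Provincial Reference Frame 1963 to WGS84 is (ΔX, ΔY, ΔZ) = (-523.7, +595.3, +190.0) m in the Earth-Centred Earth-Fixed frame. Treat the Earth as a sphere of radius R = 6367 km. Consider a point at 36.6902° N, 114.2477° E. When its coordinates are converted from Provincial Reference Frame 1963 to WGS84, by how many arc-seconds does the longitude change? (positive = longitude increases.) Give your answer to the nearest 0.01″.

Δλ = 9.41″

sin φ = 0.597488, cos φ = 0.801878, sin λ = 0.911779, cos λ = -0.410682.
East component: ΔE = −sin λ·ΔX + cos λ·ΔY = −(0.911779)(-523.7) + (-0.410682)(595.3) = 233.02 m.
1° of latitude spans πR/180 = 111125 m; at latitude φ, 1° of longitude spans that × cos φ = 89108.8 m, so Δλ = 233.02 / 89108.8 × 3600 = 9.414″.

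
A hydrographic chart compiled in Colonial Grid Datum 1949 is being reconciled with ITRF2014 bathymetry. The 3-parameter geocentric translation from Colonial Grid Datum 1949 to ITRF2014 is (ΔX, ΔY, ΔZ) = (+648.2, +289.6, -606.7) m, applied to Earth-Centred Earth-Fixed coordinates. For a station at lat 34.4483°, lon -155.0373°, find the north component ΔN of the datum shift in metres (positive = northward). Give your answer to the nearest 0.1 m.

The local north axis is (−sin φ cos λ, −sin φ sin λ, cos φ), giving ΔN = 332.410 + 69.135 − 500.307 = -98.76 m.

ΔN = -98.8 m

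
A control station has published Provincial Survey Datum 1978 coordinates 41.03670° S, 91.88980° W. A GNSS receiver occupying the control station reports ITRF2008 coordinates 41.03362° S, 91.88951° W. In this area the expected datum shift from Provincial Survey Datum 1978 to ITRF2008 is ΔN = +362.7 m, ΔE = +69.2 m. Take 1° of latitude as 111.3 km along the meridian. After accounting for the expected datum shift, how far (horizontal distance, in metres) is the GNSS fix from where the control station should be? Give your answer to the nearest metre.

49 m

Observed coordinate differences: Δφ = +0.00308°, Δλ = +0.00029°.
Converting to metres (1° lat = 111300 m, cos φ = 0.754289): observed ΔN = 342.8 m, observed ΔE = 24.3 m.
Subtracting the expected shift leaves a residual of 342.8 − (362.7) = -19.9 m north and 24.3 − (69.2) = -44.9 m east.
Residual distance = √((-19.9)² + (-44.9)²) = 49.1 m.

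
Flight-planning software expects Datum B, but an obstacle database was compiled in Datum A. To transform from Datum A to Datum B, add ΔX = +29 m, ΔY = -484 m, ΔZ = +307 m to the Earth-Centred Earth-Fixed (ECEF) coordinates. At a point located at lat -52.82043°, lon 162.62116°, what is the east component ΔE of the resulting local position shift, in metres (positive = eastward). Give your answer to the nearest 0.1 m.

At φ = -52.82043°, λ = 162.62116°: sin φ = -0.796745, cos φ = 0.604315, sin λ = 0.298688, cos λ = -0.954351.
ΔE = −sin λ·ΔX + cos λ·ΔY = −(0.298688)·(29) + (-0.954351)·(-484) = 453.24 m.

ΔE = 453.2 m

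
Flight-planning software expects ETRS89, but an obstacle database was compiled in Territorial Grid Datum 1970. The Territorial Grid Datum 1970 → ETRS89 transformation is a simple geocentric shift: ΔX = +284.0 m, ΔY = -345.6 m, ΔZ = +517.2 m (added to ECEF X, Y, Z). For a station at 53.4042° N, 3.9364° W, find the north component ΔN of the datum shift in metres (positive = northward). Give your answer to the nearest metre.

ΔN = 62 m

At φ = 53.4042°, λ = -3.9364°: sin φ = 0.802861, cos φ = 0.596166, sin λ = -0.068649, cos λ = 0.997641.
ΔN = −sin φ cos λ·ΔX − sin φ sin λ·ΔY + cos φ·ΔZ = −(0.802861)(0.997641)(284.0) − (0.802861)(-0.068649)(-345.6) + (0.596166)(517.2) = 61.81 m.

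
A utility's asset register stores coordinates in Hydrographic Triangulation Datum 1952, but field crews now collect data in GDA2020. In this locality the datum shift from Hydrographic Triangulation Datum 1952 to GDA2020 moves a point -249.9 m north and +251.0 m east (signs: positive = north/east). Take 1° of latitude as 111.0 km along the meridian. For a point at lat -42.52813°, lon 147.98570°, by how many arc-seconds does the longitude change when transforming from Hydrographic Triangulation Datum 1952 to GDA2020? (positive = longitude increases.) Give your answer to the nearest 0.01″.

At latitude -42.52813°, cos φ = 0.736946.
1° of longitude at this latitude = 111.0 × cos φ = 81.80 km, so Δλ = 251.0 / 81801.0 = 0.0030684° = 11.046″.

Δλ = 11.05″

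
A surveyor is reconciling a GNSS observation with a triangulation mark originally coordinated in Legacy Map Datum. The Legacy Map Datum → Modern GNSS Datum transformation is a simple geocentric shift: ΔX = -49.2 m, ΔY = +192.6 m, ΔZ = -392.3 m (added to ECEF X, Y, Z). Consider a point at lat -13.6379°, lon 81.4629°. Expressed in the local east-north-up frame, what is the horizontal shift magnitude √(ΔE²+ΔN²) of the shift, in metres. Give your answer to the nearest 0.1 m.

At φ = -13.6379°, λ = 81.4629°: sin φ = -0.235785, cos φ = 0.971805, sin λ = 0.988920, cos λ = 0.148450.
ΔE = −sin λ·ΔX + cos λ·ΔY = −(0.988920)·(-49.2) + (0.148450)·(192.6) = 77.25 m.
ΔN = −sin φ cos λ·ΔX − sin φ sin λ·ΔY + cos φ·ΔZ = −(-0.235785)(0.148450)(-49.2) − (-0.235785)(0.988920)(192.6) + (0.971805)(-392.3) = -338.05 m.
Horizontal magnitude = √(ΔE² + ΔN²) = √(77.25² + (-338.05)²) = 346.77 m.

346.8 m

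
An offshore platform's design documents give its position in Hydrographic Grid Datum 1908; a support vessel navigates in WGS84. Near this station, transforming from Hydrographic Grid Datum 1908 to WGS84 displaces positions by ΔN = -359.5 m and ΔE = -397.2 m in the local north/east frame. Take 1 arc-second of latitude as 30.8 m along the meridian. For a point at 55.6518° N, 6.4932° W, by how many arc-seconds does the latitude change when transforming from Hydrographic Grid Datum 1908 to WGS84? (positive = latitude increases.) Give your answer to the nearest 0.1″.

1″ of latitude = 30.80 m, so Δφ = -359.5 / 30.80 = -11.672″.

Δφ = -11.7″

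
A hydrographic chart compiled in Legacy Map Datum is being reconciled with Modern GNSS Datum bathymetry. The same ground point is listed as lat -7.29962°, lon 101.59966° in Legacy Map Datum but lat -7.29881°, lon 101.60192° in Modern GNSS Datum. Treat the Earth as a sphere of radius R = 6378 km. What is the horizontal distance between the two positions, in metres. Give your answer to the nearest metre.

Δφ = -7.29881° − -7.29962° = +0.00081°; Δλ = 101.60192° − 101.59966° = +0.00226°.
1° along a meridian = πR/180 = 111317 m.
ΔN = Δφ × 111317 = 90.2 m; ΔE = Δλ × 111317 × cos(-7.29962°) = +0.00226 × 111317 × 0.991895 = 249.5 m.
Distance = √(ΔE² + ΔN²) = √(249.5² + 90.2²) = 265.3 m.

265 m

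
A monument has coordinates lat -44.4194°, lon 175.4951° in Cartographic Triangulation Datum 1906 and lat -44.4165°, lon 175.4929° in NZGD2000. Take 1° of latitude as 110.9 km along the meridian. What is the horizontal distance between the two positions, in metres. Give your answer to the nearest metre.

Δφ = -44.4165° − -44.4194° = +0.0029°; Δλ = 175.4929° − 175.4951° = -0.0022°.
ΔN = Δφ × 110900 = 321.6 m; ΔE = Δλ × 110900 × cos(-44.4194°) = -0.0022 × 110900 × 0.714236 = -174.3 m.
Distance = √(ΔE² + ΔN²) = √((-174.3)² + 321.6²) = 365.8 m.

366 m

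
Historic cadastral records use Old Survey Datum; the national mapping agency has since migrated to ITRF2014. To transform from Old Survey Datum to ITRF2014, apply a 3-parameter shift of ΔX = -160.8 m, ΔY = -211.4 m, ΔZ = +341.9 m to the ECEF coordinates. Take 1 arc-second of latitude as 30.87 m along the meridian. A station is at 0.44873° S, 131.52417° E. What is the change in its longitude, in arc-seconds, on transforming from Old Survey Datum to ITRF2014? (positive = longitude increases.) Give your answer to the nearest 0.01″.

Δλ = 8.44″

sin φ = -0.007832, cos φ = 0.999969, sin λ = 0.748676, cos λ = -0.662936.
East component: ΔE = −sin λ·ΔX + cos λ·ΔY = −(0.748676)(-160.8) + (-0.662936)(-211.4) = 260.53 m.
1° of latitude spans 3600 × 30.87 = 111132 m; at latitude φ, 1° of longitude spans that × cos φ = 111128.6 m, so Δλ = 260.53 / 111128.6 × 3600 = 8.440″.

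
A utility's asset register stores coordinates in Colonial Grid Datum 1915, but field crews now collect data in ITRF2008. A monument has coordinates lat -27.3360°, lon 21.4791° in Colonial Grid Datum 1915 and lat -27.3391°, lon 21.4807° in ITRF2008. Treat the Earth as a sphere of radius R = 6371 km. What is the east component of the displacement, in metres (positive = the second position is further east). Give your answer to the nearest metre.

ΔE = 158 m

Δφ = -27.3391° − -27.3360° = -0.0031°; Δλ = 21.4807° − 21.4791° = +0.0016°.
1° along a meridian = πR/180 = 111195 m.
ΔN = Δφ × 111195 = -344.7 m; ΔE = Δλ × 111195 × cos(-27.3360°) = +0.0016 × 111195 × 0.888329 = 158.0 m.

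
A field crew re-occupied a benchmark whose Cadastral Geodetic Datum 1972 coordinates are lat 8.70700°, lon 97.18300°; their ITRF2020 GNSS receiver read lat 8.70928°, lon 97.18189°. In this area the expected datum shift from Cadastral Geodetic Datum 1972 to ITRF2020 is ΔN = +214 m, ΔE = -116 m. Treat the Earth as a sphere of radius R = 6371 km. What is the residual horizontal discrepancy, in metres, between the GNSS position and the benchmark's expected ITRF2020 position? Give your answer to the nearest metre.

Observed coordinate differences: Δφ = +0.00228°, Δλ = -0.00111°.
Converting to metres (1° lat = 111195 m, cos φ = 0.988475): observed ΔN = 253.5 m, observed ΔE = -122.0 m.
Subtracting the expected shift leaves a residual of 253.5 − (214) = 39.5 m north and -122.0 − (-116) = -6.0 m east.
Residual distance = √(39.5² + (-6.0)²) = 40.0 m.

40 m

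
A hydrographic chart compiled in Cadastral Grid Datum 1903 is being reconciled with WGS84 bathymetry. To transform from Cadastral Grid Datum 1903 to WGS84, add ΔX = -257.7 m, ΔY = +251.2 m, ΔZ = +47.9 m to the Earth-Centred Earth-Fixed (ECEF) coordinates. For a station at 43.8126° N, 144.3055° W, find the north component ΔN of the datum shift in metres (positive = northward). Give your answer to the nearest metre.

ΔN = -9 m

At φ = 43.8126°, λ = -144.3055°: sin φ = 0.692302, cos φ = 0.721608, sin λ = -0.583463, cos λ = -0.812140.
ΔN = −sin φ cos λ·ΔX − sin φ sin λ·ΔY + cos φ·ΔZ = −(0.692302)(-0.812140)(-257.7) − (0.692302)(-0.583463)(251.2) + (0.721608)(47.9) = -8.86 m.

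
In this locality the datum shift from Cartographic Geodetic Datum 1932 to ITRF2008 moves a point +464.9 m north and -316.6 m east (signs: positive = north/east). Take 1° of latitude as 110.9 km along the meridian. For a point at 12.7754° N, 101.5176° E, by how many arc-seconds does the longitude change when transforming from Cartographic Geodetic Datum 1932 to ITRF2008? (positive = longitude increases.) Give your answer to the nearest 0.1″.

Δλ = -10.5″

At latitude 12.7754°, cos φ = 0.975244.
1° of longitude at this latitude = 110.9 × cos φ = 108.15 km, so Δλ = -316.6 / 108154.6 = -0.0029273° = -10.538″.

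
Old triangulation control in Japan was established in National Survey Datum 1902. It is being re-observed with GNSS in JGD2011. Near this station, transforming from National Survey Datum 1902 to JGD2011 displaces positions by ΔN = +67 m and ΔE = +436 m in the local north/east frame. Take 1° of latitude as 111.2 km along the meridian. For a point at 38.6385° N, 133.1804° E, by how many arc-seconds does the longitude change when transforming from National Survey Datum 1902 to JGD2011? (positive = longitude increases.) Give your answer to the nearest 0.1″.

At latitude 38.6385°, cos φ = 0.781101.
1° of longitude at this latitude = 111.2 × cos φ = 86.86 km, so Δλ = 436.0 / 86858.4 = 0.0050197° = 18.071″.

Δλ = 18.1″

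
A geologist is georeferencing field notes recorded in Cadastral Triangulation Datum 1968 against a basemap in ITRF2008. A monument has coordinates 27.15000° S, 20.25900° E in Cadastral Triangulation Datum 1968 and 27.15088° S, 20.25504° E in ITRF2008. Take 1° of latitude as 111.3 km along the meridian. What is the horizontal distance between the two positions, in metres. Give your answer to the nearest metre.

Δφ = -27.15088° − -27.15000° = -0.00088°; Δλ = 20.25504° − 20.25900° = -0.00396°.
ΔN = Δφ × 111300 = -97.9 m; ΔE = Δλ × 111300 × cos(-27.15000°) = -0.00396 × 111300 × 0.889815 = -392.2 m.
Distance = √(ΔE² + ΔN²) = √((-392.2)² + (-97.9)²) = 404.2 m.

404 m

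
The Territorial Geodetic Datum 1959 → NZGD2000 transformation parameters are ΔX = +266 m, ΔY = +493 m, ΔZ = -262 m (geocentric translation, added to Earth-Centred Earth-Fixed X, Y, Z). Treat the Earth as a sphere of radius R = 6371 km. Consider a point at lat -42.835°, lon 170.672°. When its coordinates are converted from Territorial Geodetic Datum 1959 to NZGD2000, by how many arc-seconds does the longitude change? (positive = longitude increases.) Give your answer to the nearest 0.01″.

Δλ = -23.38″

sin φ = -0.679889, cos φ = 0.733315, sin λ = 0.162086, cos λ = -0.986777.
East component: ΔE = −sin λ·ΔX + cos λ·ΔY = −(0.162086)(266) + (-0.986777)(493) = -529.60 m.
1° of latitude spans πR/180 = 111195 m; at latitude φ, 1° of longitude spans that × cos φ = 81540.9 m, so Δλ = -529.60 / 81540.9 × 3600 = -23.381″.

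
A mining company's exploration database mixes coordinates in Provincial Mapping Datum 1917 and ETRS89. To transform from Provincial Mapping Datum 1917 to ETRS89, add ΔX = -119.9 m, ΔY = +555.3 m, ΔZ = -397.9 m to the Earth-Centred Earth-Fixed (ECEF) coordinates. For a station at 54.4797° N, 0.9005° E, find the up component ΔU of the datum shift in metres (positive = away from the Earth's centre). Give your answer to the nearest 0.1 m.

The local up (radial) axis is (cos φ cos λ, cos φ sin λ, sin φ), giving ΔU = -69.652 + 5.070 − 323.855 = -388.44 m.

ΔU = -388.4 m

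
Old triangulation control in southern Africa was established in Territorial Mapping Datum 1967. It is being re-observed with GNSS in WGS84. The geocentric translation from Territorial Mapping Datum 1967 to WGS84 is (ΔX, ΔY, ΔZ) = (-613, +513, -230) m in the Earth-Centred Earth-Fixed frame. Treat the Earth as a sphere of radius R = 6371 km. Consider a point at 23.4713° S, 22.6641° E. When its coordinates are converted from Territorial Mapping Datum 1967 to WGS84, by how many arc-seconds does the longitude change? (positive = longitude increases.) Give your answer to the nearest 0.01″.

sin φ = -0.398290, cos φ = 0.917260, sin λ = 0.385328, cos λ = 0.922780.
East component: ΔE = −sin λ·ΔX + cos λ·ΔY = −(0.385328)(-613) + (0.922780)(513) = 709.59 m.
1° of latitude spans πR/180 = 111195 m; at latitude φ, 1° of longitude spans that × cos φ = 101994.6 m, so Δλ = 709.59 / 101994.6 × 3600 = 25.046″.

Δλ = 25.05″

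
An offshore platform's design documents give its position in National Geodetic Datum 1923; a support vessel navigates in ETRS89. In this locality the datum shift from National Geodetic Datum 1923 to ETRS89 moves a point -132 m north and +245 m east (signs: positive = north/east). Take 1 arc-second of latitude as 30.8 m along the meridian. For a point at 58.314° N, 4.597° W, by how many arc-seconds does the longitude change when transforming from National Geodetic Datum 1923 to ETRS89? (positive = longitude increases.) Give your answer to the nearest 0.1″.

Δλ = 15.1″

At latitude 58.314°, cos φ = 0.525264.
1″ of longitude at this latitude = 30.80 × cos φ = 16.1781 m, so Δλ = 245.0 / 16.1781 = 15.144″.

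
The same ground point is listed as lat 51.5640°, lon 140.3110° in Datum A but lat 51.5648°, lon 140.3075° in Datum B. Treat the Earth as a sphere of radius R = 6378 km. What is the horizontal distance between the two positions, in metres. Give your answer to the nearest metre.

Δφ = 51.5648° − 51.5640° = +0.0008°; Δλ = 140.3075° − 140.3110° = -0.0035°.
1° along a meridian = πR/180 = 111317 m.
ΔN = Δφ × 111317 = 89.1 m; ΔE = Δλ × 111317 × cos(51.5640°) = -0.0035 × 111317 × 0.621640 = -242.2 m.
Distance = √(ΔE² + ΔN²) = √((-242.2)² + 89.1²) = 258.1 m.

258 m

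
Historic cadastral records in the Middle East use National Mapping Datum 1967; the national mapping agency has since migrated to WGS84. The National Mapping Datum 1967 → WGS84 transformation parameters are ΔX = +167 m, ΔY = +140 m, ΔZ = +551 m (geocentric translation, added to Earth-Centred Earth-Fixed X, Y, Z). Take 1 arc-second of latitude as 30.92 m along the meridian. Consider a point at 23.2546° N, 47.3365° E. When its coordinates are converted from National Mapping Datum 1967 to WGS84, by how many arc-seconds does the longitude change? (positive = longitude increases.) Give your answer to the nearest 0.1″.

Δλ = -1.0″

sin φ = 0.394818, cos φ = 0.918760, sin λ = 0.735346, cos λ = 0.677691.
East component: ΔE = −sin λ·ΔX + cos λ·ΔY = −(0.735346)(167) + (0.677691)(140) = -27.93 m.
1° of latitude spans 3600 × 30.92 = 111312 m; at latitude φ, 1° of longitude spans that × cos φ = 102269.0 m, so Δλ = -27.93 / 102269.0 × 3600 = -0.983″.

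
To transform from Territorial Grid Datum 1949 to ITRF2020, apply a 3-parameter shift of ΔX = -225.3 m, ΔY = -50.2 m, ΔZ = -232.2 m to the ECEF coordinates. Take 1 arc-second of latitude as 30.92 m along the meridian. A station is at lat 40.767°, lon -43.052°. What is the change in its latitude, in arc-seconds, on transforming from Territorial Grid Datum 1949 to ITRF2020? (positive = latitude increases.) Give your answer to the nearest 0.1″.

Δφ = -2.9″

sin φ = 0.652984, cos φ = 0.757371, sin λ = -0.682662, cos λ = 0.730734.
North component: ΔN = −sin φ cos λ·ΔX − sin φ sin λ·ΔY + cos φ·ΔZ = −(0.652984)(0.730734)(-225.3) − (0.652984)(-0.682662)(-50.2) + (0.757371)(-232.2) = -90.74 m.
1° of latitude spans 3600 × 30.92 = 111312 m, so Δφ = -90.74 / 111312 × 3600 = -2.935″.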